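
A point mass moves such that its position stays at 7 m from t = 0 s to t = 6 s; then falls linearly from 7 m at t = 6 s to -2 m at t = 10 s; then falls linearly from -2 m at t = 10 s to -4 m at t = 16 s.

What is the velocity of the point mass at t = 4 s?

0 m/s

Velocity is the slope of the x-t graph on 0–6 s: (7 − 7)/(6 − 0) = 0 m/s.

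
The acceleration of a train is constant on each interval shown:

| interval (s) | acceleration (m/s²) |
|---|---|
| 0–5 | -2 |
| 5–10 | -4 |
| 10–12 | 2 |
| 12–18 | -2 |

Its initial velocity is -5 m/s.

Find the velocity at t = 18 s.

Δv equals the area under the a-t graph; then v = v₀ + Δv.
0–5 s: -2 × 5 = -10 m/s
5–10 s: -4 × 5 = -20 m/s
10–12 s: 2 × 2 = 4 m/s
12–18 s: -2 × 6 = -12 m/s
Δv = -38 m/s, so v(18) = -5 + (-38) = -43 m/s.

-43 m/s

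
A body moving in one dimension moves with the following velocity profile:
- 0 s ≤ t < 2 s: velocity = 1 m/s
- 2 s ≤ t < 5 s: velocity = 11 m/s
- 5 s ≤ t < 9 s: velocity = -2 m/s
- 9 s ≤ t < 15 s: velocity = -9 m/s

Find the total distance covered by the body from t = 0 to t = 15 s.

Total distance travelled is ∫|v| dt — sum the magnitudes of each area piece.
0–2 s: |1| × 2 = 2 m
2–5 s: |11| × 3 = 33 m
5–9 s: |-2| × 4 = 8 m
9–15 s: |-9| × 6 = 54 m
Total distance = 97 m

97 m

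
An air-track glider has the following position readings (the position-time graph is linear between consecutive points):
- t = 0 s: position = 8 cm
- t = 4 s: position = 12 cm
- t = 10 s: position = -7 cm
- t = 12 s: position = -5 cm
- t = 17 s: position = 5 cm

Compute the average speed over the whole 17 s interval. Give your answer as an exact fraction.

35/17 cm/s

Average speed = (total path length)/(elapsed time); on a piecewise-linear x-t graph the path length is Σ|Δx|.
0–4 s: |Δx| = |12 − 8| = 4 cm
4–10 s: |Δx| = |-7 − 12| = 19 cm
10–12 s: |Δx| = |-5 − -7| = 2 cm
12–17 s: |Δx| = |5 − -5| = 10 cm
Total path = 35 cm; average speed = 35/17 = 35/17 cm/s.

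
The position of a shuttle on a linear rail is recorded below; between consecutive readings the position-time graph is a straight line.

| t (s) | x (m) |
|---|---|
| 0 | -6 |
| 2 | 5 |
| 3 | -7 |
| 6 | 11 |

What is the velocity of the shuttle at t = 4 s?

Velocity is the slope of the x-t graph on 3–6 s: (11 − -7)/(6 − 3) = 6 m/s.

6 m/s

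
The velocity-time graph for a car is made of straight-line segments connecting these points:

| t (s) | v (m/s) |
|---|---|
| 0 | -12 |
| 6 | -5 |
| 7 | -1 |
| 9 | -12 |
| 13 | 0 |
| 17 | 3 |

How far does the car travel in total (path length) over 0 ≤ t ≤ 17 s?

Distance (not displacement) is the total path length: add the absolute areas under v-t.
0–6 s: |½(-12 + -5)(6)| = 51 m
6–7 s: |½(-5 + -1)(1)| = 3 m
7–9 s: |½(-1 + -12)(2)| = 13 m
9–13 s: |½(-12 + 0)(4)| = 24 m
13–17 s: |½(0 + 3)(4)| = 6 m
Total distance = 97 m

97 m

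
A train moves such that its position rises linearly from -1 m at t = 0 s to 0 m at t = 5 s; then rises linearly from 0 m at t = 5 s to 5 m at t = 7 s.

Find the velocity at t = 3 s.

Velocity is the slope of the x-t graph on 0–5 s: (0 − -1)/(5 − 0) = 0.2 m/s.

0.2 m/s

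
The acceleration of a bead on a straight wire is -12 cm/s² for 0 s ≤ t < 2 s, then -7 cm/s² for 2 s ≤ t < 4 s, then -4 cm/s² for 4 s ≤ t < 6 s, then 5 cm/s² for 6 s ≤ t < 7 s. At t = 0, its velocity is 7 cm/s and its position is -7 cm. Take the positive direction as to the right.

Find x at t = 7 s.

-171.5 cm

On each constant-a segment, Δv = aΔt and Δx = v₀Δt + ½aΔt²; chain segment to segment.
0–2 s: v starts 7 cm/s; Δx = 7·2 + ½·-12·2² = -10 cm; v ends -17 cm/s.
2–4 s: v starts -17 cm/s; Δx = -17·2 + ½·-7·2² = -48 cm; v ends -31 cm/s.
4–6 s: v starts -31 cm/s; Δx = -31·2 + ½·-4·2² = -70 cm; v ends -39 cm/s.
6–7 s: v starts -39 cm/s; Δx = -39·1 + ½·5·1² = -36.5 cm; v ends -34 cm/s.
x(7) = -7 + Σ Δx = -171.5 cm.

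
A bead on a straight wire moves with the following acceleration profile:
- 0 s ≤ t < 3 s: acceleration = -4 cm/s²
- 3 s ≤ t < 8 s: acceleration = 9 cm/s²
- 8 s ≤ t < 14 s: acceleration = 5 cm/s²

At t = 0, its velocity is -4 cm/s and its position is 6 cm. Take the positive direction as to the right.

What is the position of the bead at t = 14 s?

On each constant-a segment, Δv = aΔt and Δx = v₀Δt + ½aΔt²; chain segment to segment.
0–3 s: v starts -4 cm/s; Δx = -4·3 + ½·-4·3² = -30 cm; v ends -16 cm/s.
3–8 s: v starts -16 cm/s; Δx = -16·5 + ½·9·5² = 32.5 cm; v ends 29 cm/s.
8–14 s: v starts 29 cm/s; Δx = 29·6 + ½·5·6² = 264 cm; v ends 59 cm/s.
x(14) = 6 + Σ Δx = 272.5 cm.

272.5 cm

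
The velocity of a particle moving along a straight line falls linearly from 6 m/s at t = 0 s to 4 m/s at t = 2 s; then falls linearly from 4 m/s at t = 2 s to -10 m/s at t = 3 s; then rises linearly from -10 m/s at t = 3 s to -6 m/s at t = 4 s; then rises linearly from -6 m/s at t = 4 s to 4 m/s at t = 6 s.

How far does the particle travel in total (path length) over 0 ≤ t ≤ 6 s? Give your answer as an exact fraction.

Total distance travelled is ∫|v| dt — sum the magnitudes of each area piece.
0–2 s: |½(6 + 4)(2)| = 10 m
2–3 s: v = 0 at t = 16/7 s; triangle areas 4/7 + 25/7 = 29/7 m
3–4 s: |½(-10 + -6)(1)| = 8 m
4–6 s: v = 0 at t = 5.2 s; triangle areas 3.6 + 1.6 = 5.2 m
Total distance = 957/35 m

957/35 m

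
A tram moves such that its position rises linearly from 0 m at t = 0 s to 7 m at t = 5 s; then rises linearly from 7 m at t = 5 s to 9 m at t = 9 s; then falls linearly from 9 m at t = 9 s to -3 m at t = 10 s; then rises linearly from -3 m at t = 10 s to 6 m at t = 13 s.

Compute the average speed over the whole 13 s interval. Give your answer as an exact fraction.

Average speed = (total path length)/(elapsed time); on a piecewise-linear x-t graph the path length is Σ|Δx|.
0–5 s: |Δx| = |7 − 0| = 7 m
5–9 s: |Δx| = |9 − 7| = 2 m
9–10 s: |Δx| = |-3 − 9| = 12 m
10–13 s: |Δx| = |6 − -3| = 9 m
Total path = 30 m; average speed = 30/13 = 30/13 m/s.

30/13 m/s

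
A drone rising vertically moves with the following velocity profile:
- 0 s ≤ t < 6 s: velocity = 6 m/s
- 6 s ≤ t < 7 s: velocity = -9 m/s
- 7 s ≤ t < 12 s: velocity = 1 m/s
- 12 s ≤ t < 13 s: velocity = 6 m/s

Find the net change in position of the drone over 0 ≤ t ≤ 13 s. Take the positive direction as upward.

Displacement is the signed area under the v-t curve.
0–6 s: 6 × 6 = 36 m
6–7 s: -9 × 1 = -9 m
7–12 s: 1 × 5 = 5 m
12–13 s: 6 × 1 = 6 m
Net displacement = 38 m

38 m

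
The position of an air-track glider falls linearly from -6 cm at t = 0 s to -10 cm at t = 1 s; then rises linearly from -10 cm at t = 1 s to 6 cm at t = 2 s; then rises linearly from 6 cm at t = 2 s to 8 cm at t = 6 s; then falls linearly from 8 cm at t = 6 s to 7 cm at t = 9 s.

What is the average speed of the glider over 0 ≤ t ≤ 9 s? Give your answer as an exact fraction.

23/9 cm/s

Average speed = (total path length)/(elapsed time); on a piecewise-linear x-t graph the path length is Σ|Δx|.
0–1 s: |Δx| = |-10 − -6| = 4 cm
1–2 s: |Δx| = |6 − -10| = 16 cm
2–6 s: |Δx| = |8 − 6| = 2 cm
6–9 s: |Δx| = |7 − 8| = 1 cm
Total path = 23 cm; average speed = 23/9 = 23/9 cm/s.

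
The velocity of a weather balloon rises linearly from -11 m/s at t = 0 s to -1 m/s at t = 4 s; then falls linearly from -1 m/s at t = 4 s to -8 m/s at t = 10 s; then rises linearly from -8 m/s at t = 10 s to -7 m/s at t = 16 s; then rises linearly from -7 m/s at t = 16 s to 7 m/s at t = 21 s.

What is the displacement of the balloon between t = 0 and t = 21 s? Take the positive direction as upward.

-96 m

Net displacement equals the area under the velocity-time graph (areas below the axis count negative).
0–4 s: ½(-11 + -1)(4) = -24 m
4–10 s: ½(-1 + -8)(6) = -27 m
10–16 s: ½(-8 + -7)(6) = -45 m
16–21 s: ½(-7 + 7)(5) = 0 m
Net displacement = -96 m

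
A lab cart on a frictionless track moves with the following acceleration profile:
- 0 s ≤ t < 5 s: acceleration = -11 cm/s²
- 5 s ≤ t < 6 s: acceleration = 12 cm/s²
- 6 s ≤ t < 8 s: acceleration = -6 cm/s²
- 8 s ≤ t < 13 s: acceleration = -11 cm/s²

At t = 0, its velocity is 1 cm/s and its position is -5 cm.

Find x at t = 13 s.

-689 cm

On each constant-a segment, Δv = aΔt and Δx = v₀Δt + ½aΔt²; chain segment to segment.
0–5 s: v starts 1 cm/s; Δx = 1·5 + ½·-11·5² = -132.5 cm; v ends -54 cm/s.
5–6 s: v starts -54 cm/s; Δx = -54·1 + ½·12·1² = -48 cm; v ends -42 cm/s.
6–8 s: v starts -42 cm/s; Δx = -42·2 + ½·-6·2² = -96 cm; v ends -54 cm/s.
8–13 s: v starts -54 cm/s; Δx = -54·5 + ½·-11·5² = -407.5 cm; v ends -109 cm/s.
x(13) = -5 + Σ Δx = -689 cm.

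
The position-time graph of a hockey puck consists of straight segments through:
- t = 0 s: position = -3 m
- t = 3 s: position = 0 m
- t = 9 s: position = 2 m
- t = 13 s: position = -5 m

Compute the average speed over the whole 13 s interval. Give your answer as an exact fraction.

Average speed = (total path length)/(elapsed time); on a piecewise-linear x-t graph the path length is Σ|Δx|.
0–3 s: |Δx| = |0 − -3| = 3 m
3–9 s: |Δx| = |2 − 0| = 2 m
9–13 s: |Δx| = |-5 − 2| = 7 m
Total path = 12 m; average speed = 12/13 = 12/13 m/s.

12/13 m/s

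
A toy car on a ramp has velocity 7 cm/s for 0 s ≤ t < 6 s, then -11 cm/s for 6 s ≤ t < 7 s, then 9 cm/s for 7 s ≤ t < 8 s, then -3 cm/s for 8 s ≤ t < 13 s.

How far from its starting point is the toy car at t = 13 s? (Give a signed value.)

25 cm

Displacement is the signed area under the v-t curve.
0–6 s: 7 × 6 = 42 cm
6–7 s: -11 × 1 = -11 cm
7–8 s: 9 × 1 = 9 cm
8–13 s: -3 × 5 = -15 cm
Net displacement = 25 cm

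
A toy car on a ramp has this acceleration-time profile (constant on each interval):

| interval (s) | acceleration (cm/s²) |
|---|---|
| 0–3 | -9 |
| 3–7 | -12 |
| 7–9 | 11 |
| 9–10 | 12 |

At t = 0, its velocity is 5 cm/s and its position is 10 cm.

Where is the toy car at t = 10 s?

On each constant-a segment, Δv = aΔt and Δx = v₀Δt + ½aΔt²; chain segment to segment.
0–3 s: v starts 5 cm/s; Δx = 5·3 + ½·-9·3² = -25.5 cm; v ends -22 cm/s.
3–7 s: v starts -22 cm/s; Δx = -22·4 + ½·-12·4² = -184 cm; v ends -70 cm/s.
7–9 s: v starts -70 cm/s; Δx = -70·2 + ½·11·2² = -118 cm; v ends -48 cm/s.
9–10 s: v starts -48 cm/s; Δx = -48·1 + ½·12·1² = -42 cm; v ends -36 cm/s.
x(10) = 10 + Σ Δx = -359.5 cm.

-359.5 cm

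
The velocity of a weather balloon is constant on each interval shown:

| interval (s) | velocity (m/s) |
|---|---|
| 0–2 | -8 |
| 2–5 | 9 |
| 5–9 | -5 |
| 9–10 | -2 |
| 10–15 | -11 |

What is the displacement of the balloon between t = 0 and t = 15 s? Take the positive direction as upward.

Displacement is the signed area under the v-t curve.
0–2 s: -8 × 2 = -16 m
2–5 s: 9 × 3 = 27 m
5–9 s: -5 × 4 = -20 m
9–10 s: -2 × 1 = -2 m
10–15 s: -11 × 5 = -55 m
Net displacement = -66 m

-66 m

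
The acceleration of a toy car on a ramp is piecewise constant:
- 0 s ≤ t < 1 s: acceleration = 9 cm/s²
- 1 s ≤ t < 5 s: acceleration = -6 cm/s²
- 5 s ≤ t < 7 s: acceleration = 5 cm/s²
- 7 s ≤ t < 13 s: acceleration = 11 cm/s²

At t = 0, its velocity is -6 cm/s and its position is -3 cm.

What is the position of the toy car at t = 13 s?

59.5 cm

On each constant-a segment, Δv = aΔt and Δx = v₀Δt + ½aΔt²; chain segment to segment.
0–1 s: v starts -6 cm/s; Δx = -6·1 + ½·9·1² = -1.5 cm; v ends 3 cm/s.
1–5 s: v starts 3 cm/s; Δx = 3·4 + ½·-6·4² = -36 cm; v ends -21 cm/s.
5–7 s: v starts -21 cm/s; Δx = -21·2 + ½·5·2² = -32 cm; v ends -11 cm/s.
7–13 s: v starts -11 cm/s; Δx = -11·6 + ½·11·6² = 132 cm; v ends 55 cm/s.
x(13) = -3 + Σ Δx = 59.5 cm.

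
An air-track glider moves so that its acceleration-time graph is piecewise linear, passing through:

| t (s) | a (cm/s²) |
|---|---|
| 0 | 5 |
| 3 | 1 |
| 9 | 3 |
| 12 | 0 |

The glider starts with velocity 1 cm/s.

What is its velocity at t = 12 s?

Δv equals the area under the a-t graph; then v = v₀ + Δv.
0–3 s: ½(5 + 1)(3) = 9 cm/s
3–9 s: ½(1 + 3)(6) = 12 cm/s
9–12 s: ½(3 + 0)(3) = 4.5 cm/s
Δv = 25.5 cm/s, so v(12) = 1 + (25.5) = 26.5 cm/s.

26.5 cm/s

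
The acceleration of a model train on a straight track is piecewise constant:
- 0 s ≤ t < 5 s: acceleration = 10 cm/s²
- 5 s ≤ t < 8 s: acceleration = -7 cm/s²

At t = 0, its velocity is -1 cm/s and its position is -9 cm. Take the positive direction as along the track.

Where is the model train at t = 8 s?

226.5 cm

On each constant-a segment, Δv = aΔt and Δx = v₀Δt + ½aΔt²; chain segment to segment.
0–5 s: v starts -1 cm/s; Δx = -1·5 + ½·10·5² = 120 cm; v ends 49 cm/s.
5–8 s: v starts 49 cm/s; Δx = 49·3 + ½·-7·3² = 115.5 cm; v ends 28 cm/s.
x(8) = -9 + Σ Δx = 226.5 cm.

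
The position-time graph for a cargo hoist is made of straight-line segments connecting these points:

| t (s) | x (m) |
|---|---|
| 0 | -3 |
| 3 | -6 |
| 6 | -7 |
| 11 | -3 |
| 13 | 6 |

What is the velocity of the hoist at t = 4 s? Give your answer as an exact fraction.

-1/3 m/s

Velocity is the slope of the x-t graph on 3–6 s: (-7 − -6)/(6 − 3) = -1/3 m/s.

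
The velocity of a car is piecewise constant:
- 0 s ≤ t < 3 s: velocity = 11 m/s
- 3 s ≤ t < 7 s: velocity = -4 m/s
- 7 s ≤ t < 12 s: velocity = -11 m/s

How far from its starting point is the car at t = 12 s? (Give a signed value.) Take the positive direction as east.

Net displacement equals the area under the velocity-time graph (areas below the axis count negative).
0–3 s: 11 × 3 = 33 m
3–7 s: -4 × 4 = -16 m
7–12 s: -11 × 5 = -55 m
Net displacement = -38 m

-38 m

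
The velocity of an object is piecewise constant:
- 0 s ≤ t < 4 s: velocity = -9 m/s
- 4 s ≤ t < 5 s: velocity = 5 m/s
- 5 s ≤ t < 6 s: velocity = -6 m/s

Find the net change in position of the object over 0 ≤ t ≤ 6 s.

-37 m

Displacement is the signed area under the v-t curve.
0–4 s: -9 × 4 = -36 m
4–5 s: 5 × 1 = 5 m
5–6 s: -6 × 1 = -6 m
Net displacement = -37 m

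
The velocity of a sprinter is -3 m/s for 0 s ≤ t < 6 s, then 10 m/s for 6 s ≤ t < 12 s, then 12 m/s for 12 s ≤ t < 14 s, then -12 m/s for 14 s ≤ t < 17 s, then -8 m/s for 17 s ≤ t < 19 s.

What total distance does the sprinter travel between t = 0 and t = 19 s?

Total distance travelled is ∫|v| dt — sum the magnitudes of each area piece.
0–6 s: |-3| × 6 = 18 m
6–12 s: |10| × 6 = 60 m
12–14 s: |12| × 2 = 24 m
14–17 s: |-12| × 3 = 36 m
17–19 s: |-8| × 2 = 16 m
Total distance = 154 m

154 m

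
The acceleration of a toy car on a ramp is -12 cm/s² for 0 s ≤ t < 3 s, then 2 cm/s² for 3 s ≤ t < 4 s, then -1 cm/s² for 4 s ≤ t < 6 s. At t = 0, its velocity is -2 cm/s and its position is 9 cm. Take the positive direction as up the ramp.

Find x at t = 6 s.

-162 cm

On each constant-a segment, Δv = aΔt and Δx = v₀Δt + ½aΔt²; chain segment to segment.
0–3 s: v starts -2 cm/s; Δx = -2·3 + ½·-12·3² = -60 cm; v ends -38 cm/s.
3–4 s: v starts -38 cm/s; Δx = -38·1 + ½·2·1² = -37 cm; v ends -36 cm/s.
4–6 s: v starts -36 cm/s; Δx = -36·2 + ½·-1·2² = -74 cm; v ends -38 cm/s.
x(6) = 9 + Σ Δx = -162 cm.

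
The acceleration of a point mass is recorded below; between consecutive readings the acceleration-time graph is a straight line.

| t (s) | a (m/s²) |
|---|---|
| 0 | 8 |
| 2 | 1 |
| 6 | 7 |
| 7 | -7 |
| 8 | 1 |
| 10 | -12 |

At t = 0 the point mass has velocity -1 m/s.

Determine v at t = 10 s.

10 m/s

Δv equals the area under the a-t graph; then v = v₀ + Δv.
0–2 s: ½(8 + 1)(2) = 9 m/s
2–6 s: ½(1 + 7)(4) = 16 m/s
6–7 s: ½(7 + -7)(1) = 0 m/s
7–8 s: ½(-7 + 1)(1) = -3 m/s
8–10 s: ½(1 + -12)(2) = -11 m/s
Δv = 11 m/s, so v(10) = -1 + (11) = 10 m/s.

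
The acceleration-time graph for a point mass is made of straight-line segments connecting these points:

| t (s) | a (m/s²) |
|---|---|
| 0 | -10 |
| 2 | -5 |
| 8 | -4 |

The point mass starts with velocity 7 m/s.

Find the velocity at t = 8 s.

-35 m/s

Δv equals the area under the a-t graph; then v = v₀ + Δv.
0–2 s: ½(-10 + -5)(2) = -15 m/s
2–8 s: ½(-5 + -4)(6) = -27 m/s
Δv = -42 m/s, so v(8) = 7 + (-42) = -35 m/s.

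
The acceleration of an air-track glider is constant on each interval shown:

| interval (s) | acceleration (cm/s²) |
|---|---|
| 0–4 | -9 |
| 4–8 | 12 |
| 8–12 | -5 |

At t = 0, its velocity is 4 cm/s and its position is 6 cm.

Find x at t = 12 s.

On each constant-a segment, Δv = aΔt and Δx = v₀Δt + ½aΔt²; chain segment to segment.
0–4 s: v starts 4 cm/s; Δx = 4·4 + ½·-9·4² = -56 cm; v ends -32 cm/s.
4–8 s: v starts -32 cm/s; Δx = -32·4 + ½·12·4² = -32 cm; v ends 16 cm/s.
8–12 s: v starts 16 cm/s; Δx = 16·4 + ½·-5·4² = 24 cm; v ends -4 cm/s.
x(12) = 6 + Σ Δx = -58 cm.

-58 cm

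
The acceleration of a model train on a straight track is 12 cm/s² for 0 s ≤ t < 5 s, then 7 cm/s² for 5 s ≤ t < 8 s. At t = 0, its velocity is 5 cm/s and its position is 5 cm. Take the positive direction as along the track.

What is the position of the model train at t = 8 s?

406.5 cm

On each constant-a segment, Δv = aΔt and Δx = v₀Δt + ½aΔt²; chain segment to segment.
0–5 s: v starts 5 cm/s; Δx = 5·5 + ½·12·5² = 175 cm; v ends 65 cm/s.
5–8 s: v starts 65 cm/s; Δx = 65·3 + ½·7·3² = 226.5 cm; v ends 86 cm/s.
x(8) = 5 + Σ Δx = 406.5 cm.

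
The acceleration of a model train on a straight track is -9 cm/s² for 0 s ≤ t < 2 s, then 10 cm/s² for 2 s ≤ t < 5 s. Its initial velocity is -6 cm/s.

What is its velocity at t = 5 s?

6 cm/s

Δv equals the area under the a-t graph; then v = v₀ + Δv.
0–2 s: -9 × 2 = -18 cm/s
2–5 s: 10 × 3 = 30 cm/s
Δv = 12 cm/s, so v(5) = -6 + (12) = 6 cm/s.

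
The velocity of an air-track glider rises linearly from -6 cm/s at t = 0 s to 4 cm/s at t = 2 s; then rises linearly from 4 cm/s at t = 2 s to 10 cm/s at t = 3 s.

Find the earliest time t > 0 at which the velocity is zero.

t = 1.2 s

v changes sign on 0–2 s (from -6 to 4); the graph is linear there, so v = 0 at t = 0 + (6)·(2 − 0)/(4 − -6) = 1.2 s.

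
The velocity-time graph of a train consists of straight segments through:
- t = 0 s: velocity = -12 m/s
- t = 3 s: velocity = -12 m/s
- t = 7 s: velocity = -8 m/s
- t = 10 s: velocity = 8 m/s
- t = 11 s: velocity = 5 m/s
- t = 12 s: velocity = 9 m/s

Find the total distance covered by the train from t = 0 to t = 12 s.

101.5 m

Total distance travelled is ∫|v| dt — sum the magnitudes of each area piece.
0–3 s: |-12| × 3 = 36 m
3–7 s: |½(-12 + -8)(4)| = 40 m
7–10 s: v = 0 at t = 8.5 s; triangle areas 6 + 6 = 12 m
10–11 s: |½(8 + 5)(1)| = 6.5 m
11–12 s: |½(5 + 9)(1)| = 7 m
Total distance = 101.5 m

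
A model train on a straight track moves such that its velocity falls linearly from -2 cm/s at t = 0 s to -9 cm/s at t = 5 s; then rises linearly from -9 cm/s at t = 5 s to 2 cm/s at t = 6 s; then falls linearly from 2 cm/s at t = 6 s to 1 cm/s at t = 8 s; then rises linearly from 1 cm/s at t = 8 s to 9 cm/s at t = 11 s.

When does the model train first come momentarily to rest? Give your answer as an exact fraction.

v changes sign on 5–6 s (from -9 to 2); the graph is linear there, so v = 0 at t = 5 + (9)·(6 − 5)/(2 − -9) = 64/11 s.

t = 64/11 s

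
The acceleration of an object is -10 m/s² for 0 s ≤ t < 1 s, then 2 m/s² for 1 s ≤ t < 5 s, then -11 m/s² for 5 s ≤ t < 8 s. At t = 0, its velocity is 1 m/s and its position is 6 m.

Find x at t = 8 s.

-70.5 m

On each constant-a segment, Δv = aΔt and Δx = v₀Δt + ½aΔt²; chain segment to segment.
0–1 s: v starts 1 m/s; Δx = 1·1 + ½·-10·1² = -4 m; v ends -9 m/s.
1–5 s: v starts -9 m/s; Δx = -9·4 + ½·2·4² = -20 m; v ends -1 m/s.
5–8 s: v starts -1 m/s; Δx = -1·3 + ½·-11·3² = -52.5 m; v ends -34 m/s.
x(8) = 6 + Σ Δx = -70.5 m.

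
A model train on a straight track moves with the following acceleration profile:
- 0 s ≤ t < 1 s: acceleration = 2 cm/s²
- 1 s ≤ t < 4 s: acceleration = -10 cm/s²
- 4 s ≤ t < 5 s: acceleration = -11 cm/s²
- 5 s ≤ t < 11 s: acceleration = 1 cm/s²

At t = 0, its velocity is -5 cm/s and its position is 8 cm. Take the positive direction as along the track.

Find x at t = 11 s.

-334.5 cm

On each constant-a segment, Δv = aΔt and Δx = v₀Δt + ½aΔt²; chain segment to segment.
0–1 s: v starts -5 cm/s; Δx = -5·1 + ½·2·1² = -4 cm; v ends -3 cm/s.
1–4 s: v starts -3 cm/s; Δx = -3·3 + ½·-10·3² = -54 cm; v ends -33 cm/s.
4–5 s: v starts -33 cm/s; Δx = -33·1 + ½·-11·1² = -38.5 cm; v ends -44 cm/s.
5–11 s: v starts -44 cm/s; Δx = -44·6 + ½·1·6² = -246 cm; v ends -38 cm/s.
x(11) = 8 + Σ Δx = -334.5 cm.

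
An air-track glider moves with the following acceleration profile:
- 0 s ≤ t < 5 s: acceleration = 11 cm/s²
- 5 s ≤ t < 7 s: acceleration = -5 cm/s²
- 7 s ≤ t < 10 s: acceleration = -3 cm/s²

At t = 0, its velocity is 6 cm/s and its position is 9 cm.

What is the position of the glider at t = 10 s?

428 cm

On each constant-a segment, Δv = aΔt and Δx = v₀Δt + ½aΔt²; chain segment to segment.
0–5 s: v starts 6 cm/s; Δx = 6·5 + ½·11·5² = 167.5 cm; v ends 61 cm/s.
5–7 s: v starts 61 cm/s; Δx = 61·2 + ½·-5·2² = 112 cm; v ends 51 cm/s.
7–10 s: v starts 51 cm/s; Δx = 51·3 + ½·-3·3² = 139.5 cm; v ends 42 cm/s.
x(10) = 9 + Σ Δx = 428 cm.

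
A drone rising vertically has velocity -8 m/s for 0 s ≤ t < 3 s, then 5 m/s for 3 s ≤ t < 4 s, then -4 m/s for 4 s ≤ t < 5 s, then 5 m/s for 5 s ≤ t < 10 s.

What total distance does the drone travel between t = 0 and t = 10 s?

Total distance travelled is ∫|v| dt — sum the magnitudes of each area piece.
0–3 s: |-8| × 3 = 24 m
3–4 s: |5| × 1 = 5 m
4–5 s: |-4| × 1 = 4 m
5–10 s: |5| × 5 = 25 m
Total distance = 58 m

58 m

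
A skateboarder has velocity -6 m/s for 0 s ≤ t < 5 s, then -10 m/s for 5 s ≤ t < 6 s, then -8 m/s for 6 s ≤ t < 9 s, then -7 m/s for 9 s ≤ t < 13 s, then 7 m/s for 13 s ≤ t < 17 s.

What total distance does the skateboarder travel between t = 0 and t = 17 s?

120 m

Total distance travelled is ∫|v| dt — sum the magnitudes of each area piece.
0–5 s: |-6| × 5 = 30 m
5–6 s: |-10| × 1 = 10 m
6–9 s: |-8| × 3 = 24 m
9–13 s: |-7| × 4 = 28 m
13–17 s: |7| × 4 = 28 m
Total distance = 120 m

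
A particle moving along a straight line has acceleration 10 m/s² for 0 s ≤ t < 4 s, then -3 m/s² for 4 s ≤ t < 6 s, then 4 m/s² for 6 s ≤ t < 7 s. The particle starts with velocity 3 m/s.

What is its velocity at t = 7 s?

41 m/s

Δv equals the area under the a-t graph; then v = v₀ + Δv.
0–4 s: 10 × 4 = 40 m/s
4–6 s: -3 × 2 = -6 m/s
6–7 s: 4 × 1 = 4 m/s
Δv = 38 m/s, so v(7) = 3 + (38) = 41 m/s.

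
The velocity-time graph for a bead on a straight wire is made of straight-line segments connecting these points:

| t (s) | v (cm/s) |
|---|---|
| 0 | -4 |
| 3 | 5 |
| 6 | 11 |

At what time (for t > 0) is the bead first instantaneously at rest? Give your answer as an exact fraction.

v changes sign on 0–3 s (from -4 to 5); the graph is linear there, so v = 0 at t = 0 + (4)·(3 − 0)/(5 − -4) = 4/3 s.

t = 4/3 s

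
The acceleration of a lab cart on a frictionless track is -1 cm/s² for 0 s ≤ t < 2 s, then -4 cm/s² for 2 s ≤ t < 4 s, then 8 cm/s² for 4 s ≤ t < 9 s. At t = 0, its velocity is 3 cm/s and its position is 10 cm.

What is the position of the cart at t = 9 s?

On each constant-a segment, Δv = aΔt and Δx = v₀Δt + ½aΔt²; chain segment to segment.
0–2 s: v starts 3 cm/s; Δx = 3·2 + ½·-1·2² = 4 cm; v ends 1 cm/s.
2–4 s: v starts 1 cm/s; Δx = 1·2 + ½·-4·2² = -6 cm; v ends -7 cm/s.
4–9 s: v starts -7 cm/s; Δx = -7·5 + ½·8·5² = 65 cm; v ends 33 cm/s.
x(9) = 10 + Σ Δx = 73 cm.

73 cm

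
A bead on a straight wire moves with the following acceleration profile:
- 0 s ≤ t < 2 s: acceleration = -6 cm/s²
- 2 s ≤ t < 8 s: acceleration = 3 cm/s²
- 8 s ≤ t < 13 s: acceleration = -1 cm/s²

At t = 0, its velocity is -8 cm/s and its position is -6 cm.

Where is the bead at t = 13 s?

On each constant-a segment, Δv = aΔt and Δx = v₀Δt + ½aΔt²; chain segment to segment.
0–2 s: v starts -8 cm/s; Δx = -8·2 + ½·-6·2² = -28 cm; v ends -20 cm/s.
2–8 s: v starts -20 cm/s; Δx = -20·6 + ½·3·6² = -66 cm; v ends -2 cm/s.
8–13 s: v starts -2 cm/s; Δx = -2·5 + ½·-1·5² = -22.5 cm; v ends -7 cm/s.
x(13) = -6 + Σ Δx = -122.5 cm.

-122.5 cm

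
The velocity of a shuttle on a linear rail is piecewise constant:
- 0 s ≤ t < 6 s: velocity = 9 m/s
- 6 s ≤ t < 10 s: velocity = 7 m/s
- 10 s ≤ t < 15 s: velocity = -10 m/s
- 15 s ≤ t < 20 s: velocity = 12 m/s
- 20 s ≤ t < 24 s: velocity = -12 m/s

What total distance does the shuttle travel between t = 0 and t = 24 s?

240 m

Total distance travelled is ∫|v| dt — sum the magnitudes of each area piece.
0–6 s: |9| × 6 = 54 m
6–10 s: |7| × 4 = 28 m
10–15 s: |-10| × 5 = 50 m
15–20 s: |12| × 5 = 60 m
20–24 s: |-12| × 4 = 48 m
Total distance = 240 m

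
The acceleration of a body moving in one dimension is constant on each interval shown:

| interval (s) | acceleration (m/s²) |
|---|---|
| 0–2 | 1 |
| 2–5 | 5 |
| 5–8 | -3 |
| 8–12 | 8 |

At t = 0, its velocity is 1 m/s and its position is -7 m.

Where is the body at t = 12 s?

On each constant-a segment, Δv = aΔt and Δx = v₀Δt + ½aΔt²; chain segment to segment.
0–2 s: v starts 1 m/s; Δx = 1·2 + ½·1·2² = 4 m; v ends 3 m/s.
2–5 s: v starts 3 m/s; Δx = 3·3 + ½·5·3² = 31.5 m; v ends 18 m/s.
5–8 s: v starts 18 m/s; Δx = 18·3 + ½·-3·3² = 40.5 m; v ends 9 m/s.
8–12 s: v starts 9 m/s; Δx = 9·4 + ½·8·4² = 100 m; v ends 41 m/s.
x(12) = -7 + Σ Δx = 169 m.

169 m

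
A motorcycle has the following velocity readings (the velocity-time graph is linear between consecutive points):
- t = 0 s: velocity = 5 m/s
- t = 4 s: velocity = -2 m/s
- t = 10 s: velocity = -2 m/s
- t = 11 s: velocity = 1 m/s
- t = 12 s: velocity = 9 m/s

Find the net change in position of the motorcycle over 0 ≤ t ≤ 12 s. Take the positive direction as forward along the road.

Net displacement equals the area under the velocity-time graph (areas below the axis count negative).
0–4 s: ½(5 + -2)(4) = 6 m
4–10 s: -2 × 6 = -12 m
10–11 s: ½(-2 + 1)(1) = -0.5 m
11–12 s: ½(1 + 9)(1) = 5 m
Net displacement = -1.5 m

-1.5 m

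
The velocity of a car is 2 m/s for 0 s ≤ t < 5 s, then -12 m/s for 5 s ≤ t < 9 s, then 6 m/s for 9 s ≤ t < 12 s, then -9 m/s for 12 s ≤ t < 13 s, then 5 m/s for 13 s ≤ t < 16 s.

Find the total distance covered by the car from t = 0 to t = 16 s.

100 m

Distance (not displacement) is the total path length: add the absolute areas under v-t.
0–5 s: |2| × 5 = 10 m
5–9 s: |-12| × 4 = 48 m
9–12 s: |6| × 3 = 18 m
12–13 s: |-9| × 1 = 9 m
13–16 s: |5| × 3 = 15 m
Total distance = 100 m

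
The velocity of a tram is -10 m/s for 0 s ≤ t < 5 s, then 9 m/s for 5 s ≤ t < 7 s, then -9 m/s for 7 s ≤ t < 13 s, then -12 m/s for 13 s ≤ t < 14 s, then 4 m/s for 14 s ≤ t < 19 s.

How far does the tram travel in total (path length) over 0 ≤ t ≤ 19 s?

154 m

Distance (not displacement) is the total path length: add the absolute areas under v-t.
0–5 s: |-10| × 5 = 50 m
5–7 s: |9| × 2 = 18 m
7–13 s: |-9| × 6 = 54 m
13–14 s: |-12| × 1 = 12 m
14–19 s: |4| × 5 = 20 m
Total distance = 154 m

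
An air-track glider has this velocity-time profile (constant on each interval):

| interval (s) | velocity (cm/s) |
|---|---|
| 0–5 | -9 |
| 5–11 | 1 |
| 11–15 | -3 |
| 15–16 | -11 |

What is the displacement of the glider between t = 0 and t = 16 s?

-62 cm

Displacement is the signed area under the v-t curve.
0–5 s: -9 × 5 = -45 cm
5–11 s: 1 × 6 = 6 cm
11–15 s: -3 × 4 = -12 cm
15–16 s: -11 × 1 = -11 cm
Net displacement = -62 cm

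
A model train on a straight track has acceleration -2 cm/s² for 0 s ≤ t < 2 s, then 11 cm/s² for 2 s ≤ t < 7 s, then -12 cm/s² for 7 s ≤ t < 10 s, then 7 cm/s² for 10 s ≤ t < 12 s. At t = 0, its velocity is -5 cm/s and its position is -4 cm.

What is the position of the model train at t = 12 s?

On each constant-a segment, Δv = aΔt and Δx = v₀Δt + ½aΔt²; chain segment to segment.
0–2 s: v starts -5 cm/s; Δx = -5·2 + ½·-2·2² = -14 cm; v ends -9 cm/s.
2–7 s: v starts -9 cm/s; Δx = -9·5 + ½·11·5² = 92.5 cm; v ends 46 cm/s.
7–10 s: v starts 46 cm/s; Δx = 46·3 + ½·-12·3² = 84 cm; v ends 10 cm/s.
10–12 s: v starts 10 cm/s; Δx = 10·2 + ½·7·2² = 34 cm; v ends 24 cm/s.
x(12) = -4 + Σ Δx = 192.5 cm.

192.5 cm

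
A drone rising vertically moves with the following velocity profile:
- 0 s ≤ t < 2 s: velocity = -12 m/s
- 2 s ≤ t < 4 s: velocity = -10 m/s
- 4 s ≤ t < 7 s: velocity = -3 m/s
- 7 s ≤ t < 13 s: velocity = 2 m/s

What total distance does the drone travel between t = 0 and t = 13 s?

Total distance travelled is ∫|v| dt — sum the magnitudes of each area piece.
0–2 s: |-12| × 2 = 24 m
2–4 s: |-10| × 2 = 20 m
4–7 s: |-3| × 3 = 9 m
7–13 s: |2| × 6 = 12 m
Total distance = 65 m

65 m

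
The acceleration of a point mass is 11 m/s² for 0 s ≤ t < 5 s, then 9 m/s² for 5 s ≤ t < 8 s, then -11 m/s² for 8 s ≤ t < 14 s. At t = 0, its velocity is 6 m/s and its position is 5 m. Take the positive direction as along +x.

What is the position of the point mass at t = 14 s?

726 m

On each constant-a segment, Δv = aΔt and Δx = v₀Δt + ½aΔt²; chain segment to segment.
0–5 s: v starts 6 m/s; Δx = 6·5 + ½·11·5² = 167.5 m; v ends 61 m/s.
5–8 s: v starts 61 m/s; Δx = 61·3 + ½·9·3² = 223.5 m; v ends 88 m/s.
8–14 s: v starts 88 m/s; Δx = 88·6 + ½·-11·6² = 330 m; v ends 22 m/s.
x(14) = 5 + Σ Δx = 726 m.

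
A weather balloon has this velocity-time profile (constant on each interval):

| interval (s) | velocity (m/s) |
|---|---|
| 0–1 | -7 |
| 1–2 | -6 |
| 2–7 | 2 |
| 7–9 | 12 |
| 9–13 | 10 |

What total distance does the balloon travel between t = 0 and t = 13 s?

87 m

Distance (not displacement) is the total path length: add the absolute areas under v-t.
0–1 s: |-7| × 1 = 7 m
1–2 s: |-6| × 1 = 6 m
2–7 s: |2| × 5 = 10 m
7–9 s: |12| × 2 = 24 m
9–13 s: |10| × 4 = 40 m
Total distance = 87 m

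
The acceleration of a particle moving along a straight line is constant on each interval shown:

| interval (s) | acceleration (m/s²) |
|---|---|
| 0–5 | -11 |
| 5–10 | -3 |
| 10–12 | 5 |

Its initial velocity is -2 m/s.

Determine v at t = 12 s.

Δv equals the area under the a-t graph; then v = v₀ + Δv.
0–5 s: -11 × 5 = -55 m/s
5–10 s: -3 × 5 = -15 m/s
10–12 s: 5 × 2 = 10 m/s
Δv = -60 m/s, so v(12) = -2 + (-60) = -62 m/s.

-62 m/s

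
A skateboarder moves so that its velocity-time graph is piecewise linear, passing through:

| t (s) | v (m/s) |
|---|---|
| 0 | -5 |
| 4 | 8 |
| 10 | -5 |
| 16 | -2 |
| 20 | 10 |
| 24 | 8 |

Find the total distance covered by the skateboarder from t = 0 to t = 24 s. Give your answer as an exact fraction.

Distance (not displacement) is the total path length: add the absolute areas under v-t.
0–4 s: v = 0 at t = 20/13 s; triangle areas 50/13 + 128/13 = 178/13 m
4–10 s: v = 0 at t = 100/13 s; triangle areas 192/13 + 75/13 = 267/13 m
10–16 s: |½(-5 + -2)(6)| = 21 m
16–20 s: v = 0 at t = 50/3 s; triangle areas 2/3 + 50/3 = 52/3 m
20–24 s: |½(10 + 8)(4)| = 36 m
Total distance = 4234/39 m

4234/39 m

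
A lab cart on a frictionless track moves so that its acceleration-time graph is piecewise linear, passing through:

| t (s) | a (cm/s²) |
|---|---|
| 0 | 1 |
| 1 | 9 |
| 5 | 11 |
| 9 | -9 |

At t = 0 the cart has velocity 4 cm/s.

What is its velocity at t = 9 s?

53 cm/s

Δv equals the area under the a-t graph; then v = v₀ + Δv.
0–1 s: ½(1 + 9)(1) = 5 cm/s
1–5 s: ½(9 + 11)(4) = 40 cm/s
5–9 s: ½(11 + -9)(4) = 4 cm/s
Δv = 49 cm/s, so v(9) = 4 + (49) = 53 cm/s.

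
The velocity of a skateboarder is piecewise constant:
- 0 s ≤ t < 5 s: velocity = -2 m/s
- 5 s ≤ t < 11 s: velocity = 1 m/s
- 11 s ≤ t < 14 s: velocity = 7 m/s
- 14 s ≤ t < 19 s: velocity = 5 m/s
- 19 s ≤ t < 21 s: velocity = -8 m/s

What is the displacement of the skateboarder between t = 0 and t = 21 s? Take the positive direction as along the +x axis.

Net displacement equals the area under the velocity-time graph (areas below the axis count negative).
0–5 s: -2 × 5 = -10 m
5–11 s: 1 × 6 = 6 m
11–14 s: 7 × 3 = 21 m
14–19 s: 5 × 5 = 25 m
19–21 s: -8 × 2 = -16 m
Net displacement = 26 m

26 m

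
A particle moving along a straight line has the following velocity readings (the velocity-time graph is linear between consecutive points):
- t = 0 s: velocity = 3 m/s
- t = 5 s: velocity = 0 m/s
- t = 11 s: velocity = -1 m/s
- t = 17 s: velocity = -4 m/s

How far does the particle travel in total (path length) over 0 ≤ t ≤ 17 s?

25.5 m

Total distance travelled is ∫|v| dt — sum the magnitudes of each area piece.
0–5 s: |½(3 + 0)(5)| = 7.5 m
5–11 s: |½(0 + -1)(6)| = 3 m
11–17 s: |½(-1 + -4)(6)| = 15 m
Total distance = 25.5 m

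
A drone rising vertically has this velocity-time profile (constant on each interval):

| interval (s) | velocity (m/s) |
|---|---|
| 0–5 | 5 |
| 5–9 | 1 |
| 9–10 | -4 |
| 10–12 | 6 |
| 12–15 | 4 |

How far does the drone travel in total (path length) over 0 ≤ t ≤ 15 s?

57 m

Total distance travelled is ∫|v| dt — sum the magnitudes of each area piece.
0–5 s: |5| × 5 = 25 m
5–9 s: |1| × 4 = 4 m
9–10 s: |-4| × 1 = 4 m
10–12 s: |6| × 2 = 12 m
12–15 s: |4| × 3 = 12 m
Total distance = 57 m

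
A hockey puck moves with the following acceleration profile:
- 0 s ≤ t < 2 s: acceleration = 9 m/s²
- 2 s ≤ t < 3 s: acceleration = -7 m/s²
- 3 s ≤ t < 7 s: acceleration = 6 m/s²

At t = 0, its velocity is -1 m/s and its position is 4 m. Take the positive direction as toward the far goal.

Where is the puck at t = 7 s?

On each constant-a segment, Δv = aΔt and Δx = v₀Δt + ½aΔt²; chain segment to segment.
0–2 s: v starts -1 m/s; Δx = -1·2 + ½·9·2² = 16 m; v ends 17 m/s.
2–3 s: v starts 17 m/s; Δx = 17·1 + ½·-7·1² = 13.5 m; v ends 10 m/s.
3–7 s: v starts 10 m/s; Δx = 10·4 + ½·6·4² = 88 m; v ends 34 m/s.
x(7) = 4 + Σ Δx = 121.5 m.

121.5 m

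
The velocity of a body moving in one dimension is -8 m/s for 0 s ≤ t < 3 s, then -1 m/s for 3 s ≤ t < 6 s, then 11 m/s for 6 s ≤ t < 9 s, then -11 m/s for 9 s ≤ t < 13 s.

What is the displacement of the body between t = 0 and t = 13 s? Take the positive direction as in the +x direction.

Displacement is the signed area under the v-t curve.
0–3 s: -8 × 3 = -24 m
3–6 s: -1 × 3 = -3 m
6–9 s: 11 × 3 = 33 m
9–13 s: -11 × 4 = -44 m
Net displacement = -38 m

-38 m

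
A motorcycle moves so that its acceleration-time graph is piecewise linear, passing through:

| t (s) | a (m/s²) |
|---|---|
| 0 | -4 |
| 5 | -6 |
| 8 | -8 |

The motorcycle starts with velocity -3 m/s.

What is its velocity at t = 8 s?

Δv equals the area under the a-t graph; then v = v₀ + Δv.
0–5 s: ½(-4 + -6)(5) = -25 m/s
5–8 s: ½(-6 + -8)(3) = -21 m/s
Δv = -46 m/s, so v(8) = -3 + (-46) = -49 m/s.

-49 m/s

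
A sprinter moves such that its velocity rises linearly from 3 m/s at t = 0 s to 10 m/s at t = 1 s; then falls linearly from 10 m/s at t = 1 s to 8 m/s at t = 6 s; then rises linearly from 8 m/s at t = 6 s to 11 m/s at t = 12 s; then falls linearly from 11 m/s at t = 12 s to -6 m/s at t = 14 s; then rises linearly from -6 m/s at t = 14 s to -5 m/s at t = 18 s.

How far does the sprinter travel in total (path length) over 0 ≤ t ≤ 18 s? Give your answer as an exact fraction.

Total distance travelled is ∫|v| dt — sum the magnitudes of each area piece.
0–1 s: |½(3 + 10)(1)| = 6.5 m
1–6 s: |½(10 + 8)(5)| = 45 m
6–12 s: |½(8 + 11)(6)| = 57 m
12–14 s: v = 0 at t = 226/17 s; triangle areas 121/17 + 36/17 = 157/17 m
14–18 s: |½(-6 + -5)(4)| = 22 m
Total distance = 4751/34 m

4751/34 m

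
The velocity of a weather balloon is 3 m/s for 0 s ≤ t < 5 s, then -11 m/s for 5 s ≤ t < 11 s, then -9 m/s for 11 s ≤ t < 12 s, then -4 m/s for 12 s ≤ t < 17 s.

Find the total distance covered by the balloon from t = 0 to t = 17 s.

110 m

Total distance travelled is ∫|v| dt — sum the magnitudes of each area piece.
0–5 s: |3| × 5 = 15 m
5–11 s: |-11| × 6 = 66 m
11–12 s: |-9| × 1 = 9 m
12–17 s: |-4| × 5 = 20 m
Total distance = 110 m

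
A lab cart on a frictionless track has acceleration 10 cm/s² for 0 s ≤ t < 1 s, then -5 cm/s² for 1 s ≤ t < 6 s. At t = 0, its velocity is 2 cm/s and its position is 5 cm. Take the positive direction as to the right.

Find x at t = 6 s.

9.5 cm

On each constant-a segment, Δv = aΔt and Δx = v₀Δt + ½aΔt²; chain segment to segment.
0–1 s: v starts 2 cm/s; Δx = 2·1 + ½·10·1² = 7 cm; v ends 12 cm/s.
1–6 s: v starts 12 cm/s; Δx = 12·5 + ½·-5·5² = -2.5 cm; v ends -13 cm/s.
x(6) = 5 + Σ Δx = 9.5 cm.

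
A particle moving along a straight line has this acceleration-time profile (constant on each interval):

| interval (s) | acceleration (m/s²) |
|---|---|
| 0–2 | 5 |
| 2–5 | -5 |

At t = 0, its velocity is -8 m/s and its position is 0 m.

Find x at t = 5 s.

-22.5 m

On each constant-a segment, Δv = aΔt and Δx = v₀Δt + ½aΔt²; chain segment to segment.
0–2 s: v starts -8 m/s; Δx = -8·2 + ½·5·2² = -6 m; v ends 2 m/s.
2–5 s: v starts 2 m/s; Δx = 2·3 + ½·-5·3² = -16.5 m; v ends -13 m/s.
x(5) = 0 + Σ Δx = -22.5 m.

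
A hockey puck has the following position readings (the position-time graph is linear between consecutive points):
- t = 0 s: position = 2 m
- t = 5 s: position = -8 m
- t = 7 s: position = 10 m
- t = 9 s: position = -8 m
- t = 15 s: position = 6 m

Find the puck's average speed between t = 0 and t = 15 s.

Average speed = (total path length)/(elapsed time); on a piecewise-linear x-t graph the path length is Σ|Δx|.
0–5 s: |Δx| = |-8 − 2| = 10 m
5–7 s: |Δx| = |10 − -8| = 18 m
7–9 s: |Δx| = |-8 − 10| = 18 m
9–15 s: |Δx| = |6 − -8| = 14 m
Total path = 60 m; average speed = 60/15 = 4 m/s.

4 m/s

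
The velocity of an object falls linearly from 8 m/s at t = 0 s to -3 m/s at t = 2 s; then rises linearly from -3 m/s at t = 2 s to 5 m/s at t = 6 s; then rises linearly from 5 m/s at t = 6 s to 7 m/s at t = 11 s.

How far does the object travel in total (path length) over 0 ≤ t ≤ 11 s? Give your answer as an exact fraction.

993/22 m

Distance (not displacement) is the total path length: add the absolute areas under v-t.
0–2 s: v = 0 at t = 16/11 s; triangle areas 64/11 + 9/11 = 73/11 m
2–6 s: v = 0 at t = 3.5 s; triangle areas 2.25 + 6.25 = 8.5 m
6–11 s: |½(5 + 7)(5)| = 30 m
Total distance = 993/22 m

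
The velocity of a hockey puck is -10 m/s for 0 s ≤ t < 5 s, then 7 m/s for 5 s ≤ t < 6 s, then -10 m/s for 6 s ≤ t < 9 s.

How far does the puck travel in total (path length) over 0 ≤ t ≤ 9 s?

Total distance travelled is ∫|v| dt — sum the magnitudes of each area piece.
0–5 s: |-10| × 5 = 50 m
5–6 s: |7| × 1 = 7 m
6–9 s: |-10| × 3 = 30 m
Total distance = 87 m

87 m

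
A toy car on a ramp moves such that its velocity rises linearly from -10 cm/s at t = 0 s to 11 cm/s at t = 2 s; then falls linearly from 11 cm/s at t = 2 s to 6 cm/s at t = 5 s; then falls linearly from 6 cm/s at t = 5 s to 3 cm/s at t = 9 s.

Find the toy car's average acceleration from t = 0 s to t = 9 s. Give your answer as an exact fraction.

Average acceleration = Δv/Δt = (3 − -10)/(9 − 0) = 13/9 cm/s².

13/9 cm/s²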